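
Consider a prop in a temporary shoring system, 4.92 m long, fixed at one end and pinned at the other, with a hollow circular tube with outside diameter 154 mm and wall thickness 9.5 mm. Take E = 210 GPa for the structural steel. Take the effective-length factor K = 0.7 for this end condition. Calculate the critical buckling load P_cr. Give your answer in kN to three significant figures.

P_cr ≈ 1980 kN

Inner diameter d_i = 154 − 2×9.5 = 135.0 mm
I = π(d_o⁴ − d_i⁴)/64 = π(154⁴ − 135.0⁴)/64 = 1.130×10^7 mm⁴
I = 1.130×10^7 mm⁴ = 1.130×10^-5 m⁴
Effective length L_e = K·L = 0.7 × 4.92 = 3.444 m
P_cr = π²EI / L_e² = π² × 210×10⁹ × 1.130×10^-5 / 3.444² = 1.975×10^6 N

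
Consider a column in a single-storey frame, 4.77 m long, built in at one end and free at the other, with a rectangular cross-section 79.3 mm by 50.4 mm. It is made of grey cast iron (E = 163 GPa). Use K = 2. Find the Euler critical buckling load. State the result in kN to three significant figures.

P_cr ≈ 15.0 kN

Buckling occurs about the weak axis: I_min = h·b³/12 with b = 50.4 mm (the shorter side).
I_min = 79.3×50.4³/12 = 8.460×10^5 mm⁴
I = 8.460×10^5 mm⁴ = 8.460×10^-7 m⁴
Effective length L_e = K·L = 2 × 4.77 = 9.540 m
P_cr = π²EI / L_e² = π² × 163×10⁹ × 8.460×10^-7 / 9.540² = 1.495×10^4 N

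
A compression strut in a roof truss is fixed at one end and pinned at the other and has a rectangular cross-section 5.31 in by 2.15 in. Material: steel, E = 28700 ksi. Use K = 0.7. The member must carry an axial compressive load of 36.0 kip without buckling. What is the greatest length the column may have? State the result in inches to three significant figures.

Buckling occurs about the weak axis: I_min = h·b³/12 with b = 2.15 in (the shorter side).
I_min = 5.31×2.15³/12 = 4.398 in⁴
At the buckling limit P_cr = P = 3.600×10^4 lb
From P_cr = π²EI/(K·L)²:  L = (1/K)·√(π²EI/P_cr) = (1/0.7)·√(π²×2.87×10^7×4.398/3.600×10^4)
L = 266 in

L_max ≈ 266 in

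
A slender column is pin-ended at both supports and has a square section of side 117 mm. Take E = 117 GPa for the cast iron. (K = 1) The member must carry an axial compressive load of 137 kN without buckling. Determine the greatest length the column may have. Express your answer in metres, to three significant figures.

L_max ≈ 11.5 m

I = a⁴/12 = 117⁴/12 = 1.562×10^7 mm⁴
I = 1.562×10^-5 m⁴
At the buckling limit P_cr = P = 1.370×10^5 N
From P_cr = π²EI/(K·L)²:  L = (1/K)·√(π²EI/P_cr) = (1/1)·√(π²×1.17×10^11×1.562×10^-5/1.370×10^5)
L = 11.5 m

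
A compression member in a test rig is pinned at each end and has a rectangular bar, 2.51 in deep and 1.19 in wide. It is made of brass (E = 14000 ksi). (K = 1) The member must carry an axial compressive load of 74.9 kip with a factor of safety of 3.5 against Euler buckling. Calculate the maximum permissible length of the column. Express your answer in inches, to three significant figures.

Buckling occurs about the weak axis: I_min = h·b³/12 with b = 1.19 in (the shorter side).
I_min = 2.51×1.19³/12 = 0.3525 in⁴
Required critical load P_cr = n·P = 3.5 × 74.9 = 262.2 kip = 2.622×10^5 lb
From P_cr = π²EI/(K·L)²:  L = (1/K)·√(π²EI/P_cr) = (1/1)·√(π²×1.40×10^7×0.3525/2.622×10^5)
L = 13.6 in

L_max ≈ 13.6 in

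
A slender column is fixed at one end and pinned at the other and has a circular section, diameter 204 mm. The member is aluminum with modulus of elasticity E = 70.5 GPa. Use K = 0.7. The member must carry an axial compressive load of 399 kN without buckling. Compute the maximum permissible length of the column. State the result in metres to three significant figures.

L_max ≈ 17.4 m

I = πd⁴/64 = π×204⁴/64 = 8.501×10^7 mm⁴
I = 8.501×10^-5 m⁴
At the buckling limit P_cr = P = 3.990×10^5 N
From P_cr = π²EI/(K·L)²:  L = (1/K)·√(π²EI/P_cr) = (1/0.7)·√(π²×7.05×10^10×8.501×10^-5/3.990×10^5)
L = 17.4 m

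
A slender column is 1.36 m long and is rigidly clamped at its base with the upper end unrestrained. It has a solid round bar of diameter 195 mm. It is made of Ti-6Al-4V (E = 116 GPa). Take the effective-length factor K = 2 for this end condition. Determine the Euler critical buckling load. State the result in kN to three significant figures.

P_cr ≈ 11000 kN

I = πd⁴/64 = π×195⁴/64 = 7.098×10^7 mm⁴
I = 7.098×10^7 mm⁴ = 7.098×10^-5 m⁴
Effective length L_e = K·L = 2 × 1.36 = 2.720 m
P_cr = π²EI / L_e² = π² × 116×10⁹ × 7.098×10^-5 / 2.720² = 1.098×10^7 N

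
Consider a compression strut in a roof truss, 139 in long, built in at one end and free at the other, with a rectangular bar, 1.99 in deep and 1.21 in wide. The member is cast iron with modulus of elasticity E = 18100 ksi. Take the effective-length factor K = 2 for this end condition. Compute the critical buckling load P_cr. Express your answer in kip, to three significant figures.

P_cr ≈ 0.679 kip

Buckling occurs about the weak axis: I_min = h·b³/12 with b = 1.21 in (the shorter side).
I_min = 1.99×1.21³/12 = 0.2938 in⁴
Effective length L_e = K·L = 2 × 139 = 278.0 in
P_cr = π²EI / L_e² = π² × 18100×10³ × 0.2938 / 278.0² = 679.1 lb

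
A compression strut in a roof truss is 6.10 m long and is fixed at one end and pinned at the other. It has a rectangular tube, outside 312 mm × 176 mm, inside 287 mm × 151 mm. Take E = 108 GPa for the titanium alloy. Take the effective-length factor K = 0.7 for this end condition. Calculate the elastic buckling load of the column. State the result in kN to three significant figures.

Weak-axis I_min = (h_o·b_o³ − h_i·b_i³)/12 with b_o = 176, b_i = 151.0 mm (shorter outer/inner sides).
I_min = (312×176³ − 287.0×151.0³)/12 = 5.940×10^7 mm⁴
I = 5.940×10^7 mm⁴ = 5.940×10^-5 m⁴
Effective length L_e = K·L = 0.7 × 6.10 = 4.270 m
P_cr = π²EI / L_e² = π² × 108×10⁹ × 5.940×10^-5 / 4.270² = 3.473×10^6 N

P_cr ≈ 3470 kN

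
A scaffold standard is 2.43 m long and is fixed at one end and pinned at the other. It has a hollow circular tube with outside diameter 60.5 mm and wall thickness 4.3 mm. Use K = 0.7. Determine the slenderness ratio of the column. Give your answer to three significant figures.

Inner diameter d_i = 60.5 − 2×4.3 = 51.90 mm
I = π(d_o⁴ − d_i⁴)/64 = π(60.5⁴ − 51.90⁴)/64 = 3.015×10^5 mm⁴
A = 759.2 mm²;  r_min = √(I/A) = √(3.015×10^5/759.2) = 19.93 mm
L_e = K·L = 0.7 × 2.43 m = 1.701 m = 1701.0 mm
λ = L_e / r_min = 1701.0 / 19.93 = 85.4

λ ≈ 85.4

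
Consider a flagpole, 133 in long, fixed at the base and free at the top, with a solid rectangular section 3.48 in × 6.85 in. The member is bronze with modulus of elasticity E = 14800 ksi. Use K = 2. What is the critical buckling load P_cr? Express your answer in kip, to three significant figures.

P_cr ≈ 49.7 kip

Buckling occurs about the weak axis: I_min = h·b³/12 with b = 3.48 in (the shorter side).
I_min = 6.85×3.48³/12 = 24.06 in⁴
Effective length L_e = K·L = 2 × 133 = 266.0 in
P_cr = π²EI / L_e² = π² × 14800×10³ × 24.06 / 266.0² = 4.966×10^4 lb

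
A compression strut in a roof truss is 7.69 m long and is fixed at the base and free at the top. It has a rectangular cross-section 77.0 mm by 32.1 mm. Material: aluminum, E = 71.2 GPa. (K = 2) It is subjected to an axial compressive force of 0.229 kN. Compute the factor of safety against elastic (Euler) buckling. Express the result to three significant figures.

n ≈ 2.75

Buckling occurs about the weak axis: I_min = h·b³/12 with b = 32.1 mm (the shorter side).
I_min = 77.0×32.1³/12 = 2.122×10^5 mm⁴
I = 2.122×10^5 mm⁴ = 2.122×10^-7 m⁴
Effective length L_e = K·L = 2 × 7.69 = 15.38 m
P_cr = π²EI / L_e² = π² × 71.2×10⁹ × 2.122×10^-7 / 15.38² = 630.5 N
Factor of safety n = P_cr / P = 0.63051 / 0.229 = 2.75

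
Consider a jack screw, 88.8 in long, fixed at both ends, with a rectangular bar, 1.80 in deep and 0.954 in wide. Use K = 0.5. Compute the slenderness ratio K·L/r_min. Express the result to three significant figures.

For a rectangle r_min = b/√12 = 0.954/√12 = 0.2754 in
L_e = K·L = 0.5 × 88.8 = 44.40 in
λ = L_e / r_min = 44.400 / 0.2754 = 161

λ ≈ 161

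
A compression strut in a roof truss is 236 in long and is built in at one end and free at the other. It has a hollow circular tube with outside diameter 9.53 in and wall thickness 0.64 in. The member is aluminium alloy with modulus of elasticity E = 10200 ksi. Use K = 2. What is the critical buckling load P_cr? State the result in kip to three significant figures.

Inner diameter d_i = 9.53 − 2×0.64 = 8.250 in
I = π(d_o⁴ − d_i⁴)/64 = π(9.53⁴ − 8.250⁴)/64 = 177.5 in⁴
Effective length L_e = K·L = 2 × 236 = 472.0 in
P_cr = π²EI / L_e² = π² × 10200×10³ × 177.5 / 472.0² = 8.021×10^4 lb

P_cr ≈ 80.2 kip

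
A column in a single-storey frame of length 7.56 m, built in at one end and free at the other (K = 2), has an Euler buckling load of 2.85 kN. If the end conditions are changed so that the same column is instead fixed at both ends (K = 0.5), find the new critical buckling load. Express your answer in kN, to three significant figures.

P_cr ≈ 45.6 kN

P_cr ∝ 1/K², so P_cr,new = P_cr,old × (K_old/K_new)² = 2.85 × (2/0.5)²
= 2.85 × 16.00 = 45.6 kN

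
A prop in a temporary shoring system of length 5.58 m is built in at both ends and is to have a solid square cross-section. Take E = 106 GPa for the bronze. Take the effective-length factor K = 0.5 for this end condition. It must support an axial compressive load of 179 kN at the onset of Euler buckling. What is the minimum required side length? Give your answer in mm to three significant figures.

L_e = K·L = 0.5 × 5.58 = 2.790 m
Required I = P_cr·L_e²/(π²E) = 1.790×10^5 × 2.790² / (π² × 1.06×10^11) = 1.332×10^-6 m⁴
I_req = 1.332×10^6 mm⁴
Solid square: I = a⁴/12  ⇒  a = (12I)^(1/4) = (12×1.332×10^6)^(1/4) = 63.2 mm

a ≈ 63.2 mm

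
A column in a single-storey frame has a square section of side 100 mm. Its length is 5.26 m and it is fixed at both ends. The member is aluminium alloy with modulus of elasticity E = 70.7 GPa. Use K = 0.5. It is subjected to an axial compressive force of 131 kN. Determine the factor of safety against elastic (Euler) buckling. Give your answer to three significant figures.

I = a⁴/12 = 100⁴/12 = 8.333×10^6 mm⁴
I = 8.333×10^6 mm⁴ = 8.333×10^-6 m⁴
Effective length L_e = K·L = 0.5 × 5.26 = 2.630 m
P_cr = π²EI / L_e² = π² × 70.7×10⁹ × 8.333×10^-6 / 2.630² = 8.407×10^5 N
Factor of safety n = P_cr / P = 840.67 / 131 = 6.42

n ≈ 6.42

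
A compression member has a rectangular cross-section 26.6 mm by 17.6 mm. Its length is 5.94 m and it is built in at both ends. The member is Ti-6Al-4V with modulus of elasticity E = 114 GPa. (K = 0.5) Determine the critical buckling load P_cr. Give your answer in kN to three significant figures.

Buckling occurs about the weak axis: I_min = h·b³/12 with b = 17.6 mm (the shorter side).
I_min = 26.6×17.6³/12 = 1.208×10^4 mm⁴
I = 1.208×10^4 mm⁴ = 1.208×10^-8 m⁴
Effective length L_e = K·L = 0.5 × 5.94 = 2.970 m
P_cr = π²EI / L_e² = π² × 114×10⁹ × 1.208×10^-8 / 2.970² = 1.541×10^3 N

P_cr ≈ 1.54 kN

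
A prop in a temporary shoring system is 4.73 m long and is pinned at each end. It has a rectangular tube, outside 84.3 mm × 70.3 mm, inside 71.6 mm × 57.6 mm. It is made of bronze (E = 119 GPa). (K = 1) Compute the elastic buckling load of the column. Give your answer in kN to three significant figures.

P_cr ≈ 68.3 kN

Weak-axis I_min = (h_o·b_o³ − h_i·b_i³)/12 with b_o = 70.3, b_i = 57.60 mm (shorter outer/inner sides).
I_min = (84.3×70.3³ − 71.60×57.60³)/12 = 1.300×10^6 mm⁴
I = 1.300×10^6 mm⁴ = 1.300×10^-6 m⁴
Effective length L_e = K·L = 1 × 4.73 = 4.730 m
P_cr = π²EI / L_e² = π² × 119×10⁹ × 1.300×10^-6 / 4.730² = 6.827×10^4 N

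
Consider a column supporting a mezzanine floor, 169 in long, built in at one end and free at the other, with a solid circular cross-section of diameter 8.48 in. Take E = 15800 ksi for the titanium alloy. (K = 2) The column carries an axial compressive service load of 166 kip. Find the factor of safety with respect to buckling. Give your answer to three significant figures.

n ≈ 2.09

I = πd⁴/64 = π×8.48⁴/64 = 253.8 in⁴
Effective length L_e = K·L = 2 × 169 = 338.0 in
P_cr = π²EI / L_e² = π² × 15800×10³ × 253.8 / 338.0² = 3.465×10^5 lb
Factor of safety n = P_cr / P = 346.48 / 166 = 2.09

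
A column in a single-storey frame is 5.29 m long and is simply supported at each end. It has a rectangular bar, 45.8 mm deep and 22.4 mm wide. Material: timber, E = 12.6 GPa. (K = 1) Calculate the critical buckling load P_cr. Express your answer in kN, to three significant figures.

Buckling occurs about the weak axis: I_min = h·b³/12 with b = 22.4 mm (the shorter side).
I_min = 45.8×22.4³/12 = 4.290×10^4 mm⁴
I = 4.290×10^4 mm⁴ = 4.290×10^-8 m⁴
Effective length L_e = K·L = 1 × 5.29 = 5.290 m
P_cr = π²EI / L_e² = π² × 12.6×10⁹ × 4.290×10^-8 / 5.290² = 190.6 N

P_cr ≈ 0.191 kN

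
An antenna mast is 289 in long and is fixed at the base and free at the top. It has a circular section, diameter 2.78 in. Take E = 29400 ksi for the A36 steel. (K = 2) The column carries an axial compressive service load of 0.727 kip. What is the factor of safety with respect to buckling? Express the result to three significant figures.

n ≈ 3.50

I = πd⁴/64 = π×2.78⁴/64 = 2.932 in⁴
Effective length L_e = K·L = 2 × 289 = 578.0 in
P_cr = π²EI / L_e² = π² × 29400×10³ × 2.932 / 578.0² = 2.546×10^3 lb
Factor of safety n = P_cr / P = 2.5465 / 0.727 = 3.50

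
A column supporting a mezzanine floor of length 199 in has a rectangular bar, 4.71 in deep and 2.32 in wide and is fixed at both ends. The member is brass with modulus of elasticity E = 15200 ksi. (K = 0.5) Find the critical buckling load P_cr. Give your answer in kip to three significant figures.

Buckling occurs about the weak axis: I_min = h·b³/12 with b = 2.32 in (the shorter side).
I_min = 4.71×2.32³/12 = 4.901 in⁴
Effective length L_e = K·L = 0.5 × 199 = 99.50 in
P_cr = π²EI / L_e² = π² × 15200×10³ × 4.901 / 99.50² = 7.427×10^4 lb

P_cr ≈ 74.3 kip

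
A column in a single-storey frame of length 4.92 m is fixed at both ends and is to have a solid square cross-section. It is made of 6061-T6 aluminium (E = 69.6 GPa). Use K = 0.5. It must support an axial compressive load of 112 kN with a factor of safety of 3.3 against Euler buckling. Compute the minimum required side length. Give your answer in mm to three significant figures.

Required P_cr = n·P = 3.3 × 112 = 369.6 kN
L_e = K·L = 0.5 × 4.92 = 2.460 m
Required I = P_cr·L_e²/(π²E) = 3.696×10^5 × 2.460² / (π² × 6.96×10^10) = 3.256×10^-6 m⁴
I_req = 3.256×10^6 mm⁴
Solid square: I = a⁴/12  ⇒  a = (12I)^(1/4) = (12×3.256×10^6)^(1/4) = 79.1 mm

a ≈ 79.1 mm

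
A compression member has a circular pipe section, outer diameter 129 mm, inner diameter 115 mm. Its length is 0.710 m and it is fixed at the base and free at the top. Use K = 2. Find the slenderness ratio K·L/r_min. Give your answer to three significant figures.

λ ≈ 32.9

d_o = 129 mm, d_i = 115 mm
I = π(d_o⁴ − d_i⁴)/64 = π(129⁴ − 115.0⁴)/64 = 5.008×10^6 mm⁴
A = 2.683×10^3 mm²;  r_min = √(I/A) = √(5.008×10^6/2.683×10^3) = 43.20 mm
L_e = K·L = 2 × 0.710 m = 1.420 m = 1420.0 mm
λ = L_e / r_min = 1420.0 / 43.20 = 32.9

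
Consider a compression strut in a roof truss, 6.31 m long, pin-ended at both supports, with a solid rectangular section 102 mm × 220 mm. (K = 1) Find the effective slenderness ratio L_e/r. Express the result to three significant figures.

λ ≈ 214

For a rectangle r_min = b/√12 = 102/√12 = 29.44 mm
L_e = K·L = 1 × 6.31 m = 6.310 m = 6310.0 mm
λ = L_e / r_min = 6310.0 / 29.44 = 214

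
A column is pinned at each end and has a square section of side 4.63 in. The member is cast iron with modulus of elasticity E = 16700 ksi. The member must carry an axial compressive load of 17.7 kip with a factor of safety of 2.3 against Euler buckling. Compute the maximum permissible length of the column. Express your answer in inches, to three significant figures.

I = a⁴/12 = 4.63⁴/12 = 38.30 in⁴
Required critical load P_cr = n·P = 2.3 × 17.7 = 40.71 kip = 4.071×10^4 lb
From P_cr = π²EI/(K·L)²:  L = (1/K)·√(π²EI/P_cr) = (1/1)·√(π²×1.67×10^7×38.30/4.071×10^4)
L = 394 in

L_max ≈ 394 in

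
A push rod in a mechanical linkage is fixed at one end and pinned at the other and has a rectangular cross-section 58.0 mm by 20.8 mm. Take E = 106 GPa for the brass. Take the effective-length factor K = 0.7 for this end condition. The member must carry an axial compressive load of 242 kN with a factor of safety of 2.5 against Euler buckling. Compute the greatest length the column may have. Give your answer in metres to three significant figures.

L_max ≈ 0.392 m

Buckling occurs about the weak axis: I_min = h·b³/12 with b = 20.8 mm (the shorter side).
I_min = 58.0×20.8³/12 = 4.349×10^4 mm⁴
I = 4.349×10^-8 m⁴
Required critical load P_cr = n·P = 2.5 × 242 = 605.0 kN = 6.050×10^5 N
From P_cr = π²EI/(K·L)²:  L = (1/K)·√(π²EI/P_cr) = (1/0.7)·√(π²×1.06×10^11×4.349×10^-8/6.050×10^5)
L = 0.392 m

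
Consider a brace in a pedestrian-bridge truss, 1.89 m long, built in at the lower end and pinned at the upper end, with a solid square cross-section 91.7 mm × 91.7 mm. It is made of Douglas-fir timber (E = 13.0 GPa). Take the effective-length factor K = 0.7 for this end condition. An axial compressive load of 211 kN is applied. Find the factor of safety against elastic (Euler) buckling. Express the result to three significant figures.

I = a⁴/12 = 91.7⁴/12 = 5.892×10^6 mm⁴
I = 5.892×10^6 mm⁴ = 5.892×10^-6 m⁴
Effective length L_e = K·L = 0.7 × 1.89 = 1.323 m
P_cr = π²EI / L_e² = π² × 13.0×10⁹ × 5.892×10^-6 / 1.323² = 4.319×10^5 N
Factor of safety n = P_cr / P = 431.94 / 211 = 2.05

n ≈ 2.05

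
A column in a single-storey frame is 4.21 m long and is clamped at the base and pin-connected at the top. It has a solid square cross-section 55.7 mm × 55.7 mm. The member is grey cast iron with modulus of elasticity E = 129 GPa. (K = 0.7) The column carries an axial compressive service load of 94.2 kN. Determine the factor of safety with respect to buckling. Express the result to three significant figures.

I = a⁴/12 = 55.7⁴/12 = 8.021×10^5 mm⁴
I = 8.021×10^5 mm⁴ = 8.021×10^-7 m⁴
Effective length L_e = K·L = 0.7 × 4.21 = 2.947 m
P_cr = π²EI / L_e² = π² × 129×10⁹ × 8.021×10^-7 / 2.947² = 1.176×10^5 N
Factor of safety n = P_cr / P = 117.59 / 94.2 = 1.25

n ≈ 1.25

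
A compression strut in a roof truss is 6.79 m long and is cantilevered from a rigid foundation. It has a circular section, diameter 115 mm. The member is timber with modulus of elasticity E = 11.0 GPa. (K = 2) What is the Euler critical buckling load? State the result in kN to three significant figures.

P_cr ≈ 5.05 kN

I = πd⁴/64 = π×115⁴/64 = 8.585×10^6 mm⁴
I = 8.585×10^6 mm⁴ = 8.585×10^-6 m⁴
Effective length L_e = K·L = 2 × 6.79 = 13.58 m
P_cr = π²EI / L_e² = π² × 11.0×10⁹ × 8.585×10^-6 / 13.58² = 5.054×10^3 N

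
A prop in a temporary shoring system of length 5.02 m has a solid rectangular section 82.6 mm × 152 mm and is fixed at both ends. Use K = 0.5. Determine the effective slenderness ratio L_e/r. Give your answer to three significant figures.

λ ≈ 105

Buckling occurs about the weak axis: I_min = h·b³/12 with b = 82.6 mm (the shorter side).
I_min = 152×82.6³/12 = 7.138×10^6 mm⁴
A = 1.256×10^4 mm²;  r_min = √(I/A) = √(7.138×10^6/1.256×10^4) = 23.84 mm
L_e = K·L = 0.5 × 5.02 m = 2.510 m = 2510.0 mm
λ = L_e / r_min = 2510.0 / 23.84 = 105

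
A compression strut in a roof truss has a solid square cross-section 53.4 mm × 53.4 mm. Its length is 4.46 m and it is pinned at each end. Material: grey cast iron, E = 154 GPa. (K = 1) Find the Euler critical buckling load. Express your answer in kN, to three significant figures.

I = a⁴/12 = 53.4⁴/12 = 6.776×10^5 mm⁴
I = 6.776×10^5 mm⁴ = 6.776×10^-7 m⁴
Effective length L_e = K·L = 1 × 4.46 = 4.460 m
P_cr = π²EI / L_e² = π² × 154×10⁹ × 6.776×10^-7 / 4.460² = 5.178×10^4 N

P_cr ≈ 51.8 kN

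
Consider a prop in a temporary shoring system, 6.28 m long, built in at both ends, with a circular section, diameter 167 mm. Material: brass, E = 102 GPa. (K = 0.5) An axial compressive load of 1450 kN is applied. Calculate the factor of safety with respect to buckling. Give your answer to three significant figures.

I = πd⁴/64 = π×167⁴/64 = 3.818×10^7 mm⁴
I = 3.818×10^7 mm⁴ = 3.818×10^-5 m⁴
Effective length L_e = K·L = 0.5 × 6.28 = 3.140 m
P_cr = π²EI / L_e² = π² × 102×10⁹ × 3.818×10^-5 / 3.140² = 3.898×10^6 N
Factor of safety n = P_cr / P = 3898.3 / 1450 = 2.69

n ≈ 2.69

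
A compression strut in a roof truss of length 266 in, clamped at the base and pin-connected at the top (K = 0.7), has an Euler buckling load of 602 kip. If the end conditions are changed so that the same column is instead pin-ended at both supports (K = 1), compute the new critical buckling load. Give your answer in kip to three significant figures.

P_cr ≈ 295 kip

P_cr ∝ 1/K², so P_cr,new = P_cr,old × (K_old/K_new)² = 602 × (0.7/1)²
= 602 × 0.4900 = 295 kip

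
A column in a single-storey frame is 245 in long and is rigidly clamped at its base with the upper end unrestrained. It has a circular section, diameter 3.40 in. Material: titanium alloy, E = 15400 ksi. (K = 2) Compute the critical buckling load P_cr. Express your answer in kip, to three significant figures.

I = πd⁴/64 = π×3.40⁴/64 = 6.560 in⁴
Effective length L_e = K·L = 2 × 245 = 490.0 in
P_cr = π²EI / L_e² = π² × 15400×10³ × 6.560 / 490.0² = 4.153×10^3 lb

P_cr ≈ 4.15 kip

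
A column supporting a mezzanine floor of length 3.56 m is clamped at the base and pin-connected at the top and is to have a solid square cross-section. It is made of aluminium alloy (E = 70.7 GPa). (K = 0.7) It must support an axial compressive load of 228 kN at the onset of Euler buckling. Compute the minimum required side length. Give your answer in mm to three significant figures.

a ≈ 70.2 mm

L_e = K·L = 0.7 × 3.56 = 2.492 m
Required I = P_cr·L_e²/(π²E) = 2.280×10^5 × 2.492² / (π² × 7.07×10^10) = 2.029×10^-6 m⁴
I_req = 2.029×10^6 mm⁴
Solid square: I = a⁴/12  ⇒  a = (12I)^(1/4) = (12×2.029×10^6)^(1/4) = 70.2 mm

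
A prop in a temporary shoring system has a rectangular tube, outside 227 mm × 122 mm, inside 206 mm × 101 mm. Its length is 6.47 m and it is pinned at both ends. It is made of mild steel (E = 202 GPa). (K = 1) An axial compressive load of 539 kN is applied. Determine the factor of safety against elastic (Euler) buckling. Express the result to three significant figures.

n ≈ 1.47

Weak-axis I_min = (h_o·b_o³ − h_i·b_i³)/12 with b_o = 122, b_i = 101.0 mm (shorter outer/inner sides).
I_min = (227×122³ − 206.0×101.0³)/12 = 1.666×10^7 mm⁴
I = 1.666×10^7 mm⁴ = 1.666×10^-5 m⁴
Effective length L_e = K·L = 1 × 6.47 = 6.470 m
P_cr = π²EI / L_e² = π² × 202×10⁹ × 1.666×10^-5 / 6.470² = 7.936×10^5 N
Factor of safety n = P_cr / P = 793.59 / 539 = 1.47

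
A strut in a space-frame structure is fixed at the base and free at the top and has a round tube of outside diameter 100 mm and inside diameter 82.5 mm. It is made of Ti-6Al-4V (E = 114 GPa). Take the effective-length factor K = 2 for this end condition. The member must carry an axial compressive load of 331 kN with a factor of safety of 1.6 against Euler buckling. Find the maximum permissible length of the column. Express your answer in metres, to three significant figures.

d_o = 100 mm, d_i = 82.5 mm
I = π(d_o⁴ − d_i⁴)/64 = π(100⁴ − 82.50⁴)/64 = 2.635×10^6 mm⁴
I = 2.635×10^-6 m⁴
Required critical load P_cr = n·P = 1.6 × 331 = 529.6 kN = 5.296×10^5 N
From P_cr = π²EI/(K·L)²:  L = (1/K)·√(π²EI/P_cr) = (1/2)·√(π²×1.14×10^11×2.635×10^-6/5.296×10^5)
L = 1.18 m

L_max ≈ 1.18 m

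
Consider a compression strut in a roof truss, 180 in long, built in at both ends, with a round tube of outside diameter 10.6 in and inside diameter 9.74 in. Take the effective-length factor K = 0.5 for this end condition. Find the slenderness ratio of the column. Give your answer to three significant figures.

d_o = 10.6 in, d_i = 9.74 in
I = π(d_o⁴ − d_i⁴)/64 = π(10.6⁴ − 9.740⁴)/64 = 177.9 in⁴
A = 13.74 in²;  r_min = √(I/A) = √(177.9/13.74) = 3.599 in
L_e = K·L = 0.5 × 180 = 90.00 in
λ = L_e / r_min = 90.000 / 3.599 = 25.0

λ ≈ 25.0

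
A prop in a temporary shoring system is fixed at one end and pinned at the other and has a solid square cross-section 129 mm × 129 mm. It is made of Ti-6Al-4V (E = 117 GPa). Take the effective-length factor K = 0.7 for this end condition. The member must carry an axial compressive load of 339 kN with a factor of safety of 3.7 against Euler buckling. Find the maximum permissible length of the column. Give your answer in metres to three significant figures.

I = a⁴/12 = 129⁴/12 = 2.308×10^7 mm⁴
I = 2.308×10^-5 m⁴
Required critical load P_cr = n·P = 3.7 × 339 = 1254 kN = 1.254×10^6 N
From P_cr = π²EI/(K·L)²:  L = (1/K)·√(π²EI/P_cr) = (1/0.7)·√(π²×1.17×10^11×2.308×10^-5/1.254×10^6)
L = 6.58 m

L_max ≈ 6.58 m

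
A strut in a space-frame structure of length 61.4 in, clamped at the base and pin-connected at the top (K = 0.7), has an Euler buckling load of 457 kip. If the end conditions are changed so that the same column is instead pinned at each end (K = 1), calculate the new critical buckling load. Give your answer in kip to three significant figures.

P_cr ∝ 1/K², so P_cr,new = P_cr,old × (K_old/K_new)² = 457 × (0.7/1)²
= 457 × 0.4900 = 224 kip

P_cr ≈ 224 kip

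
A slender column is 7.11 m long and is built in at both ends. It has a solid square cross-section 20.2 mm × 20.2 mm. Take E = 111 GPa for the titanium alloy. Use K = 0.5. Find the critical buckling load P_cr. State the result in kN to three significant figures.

I = a⁴/12 = 20.2⁴/12 = 1.387×10^4 mm⁴
I = 1.387×10^4 mm⁴ = 1.387×10^-8 m⁴
Effective length L_e = K·L = 0.5 × 7.11 = 3.555 m
P_cr = π²EI / L_e² = π² × 111×10⁹ × 1.387×10^-8 / 3.555² = 1.203×10^3 N

P_cr ≈ 1.20 kN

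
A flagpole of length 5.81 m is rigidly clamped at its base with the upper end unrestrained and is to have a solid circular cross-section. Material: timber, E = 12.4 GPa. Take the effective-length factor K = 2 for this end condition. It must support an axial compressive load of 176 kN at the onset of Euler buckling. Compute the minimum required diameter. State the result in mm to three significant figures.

L_e = K·L = 2 × 5.81 = 11.62 m
Required I = P_cr·L_e²/(π²E) = 1.760×10^5 × 11.62² / (π² × 1.24×10^10) = 1.942×10^-4 m⁴
I_req = 1.942×10^8 mm⁴
Solid circle: I = πd⁴/64  ⇒  d = (64I/π)^(1/4) = (64×1.942×10^8/π)^(1/4) = 251 mm

d ≈ 251 mm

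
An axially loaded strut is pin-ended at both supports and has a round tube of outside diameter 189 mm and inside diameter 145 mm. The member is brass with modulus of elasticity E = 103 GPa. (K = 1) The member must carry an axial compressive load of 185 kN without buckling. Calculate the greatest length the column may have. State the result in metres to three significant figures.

L_max ≈ 15.0 m

d_o = 189 mm, d_i = 145 mm
I = π(d_o⁴ − d_i⁴)/64 = π(189⁴ − 145.0⁴)/64 = 4.094×10^7 mm⁴
I = 4.094×10^-5 m⁴
At the buckling limit P_cr = P = 1.850×10^5 N
From P_cr = π²EI/(K·L)²:  L = (1/K)·√(π²EI/P_cr) = (1/1)·√(π²×1.03×10^11×4.094×10^-5/1.850×10^5)
L = 15.0 m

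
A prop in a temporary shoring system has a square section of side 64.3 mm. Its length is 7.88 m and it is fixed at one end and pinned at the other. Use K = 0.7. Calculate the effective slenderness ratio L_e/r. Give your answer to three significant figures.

For a square r = a/√12 = 64.3/√12 = 18.56 mm
L_e = K·L = 0.7 × 7.88 m = 5.516 m = 5516.0 mm
λ = L_e / r_min = 5516.0 / 18.56 = 297

λ ≈ 297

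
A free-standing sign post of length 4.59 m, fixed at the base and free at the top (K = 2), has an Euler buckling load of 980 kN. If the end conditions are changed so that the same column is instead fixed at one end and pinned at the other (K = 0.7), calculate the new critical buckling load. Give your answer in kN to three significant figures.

P_cr ≈ 8000 kN

P_cr ∝ 1/K², so P_cr,new = P_cr,old × (K_old/K_new)² = 980 × (2/0.7)²
= 980 × 8.163 = 8000 kN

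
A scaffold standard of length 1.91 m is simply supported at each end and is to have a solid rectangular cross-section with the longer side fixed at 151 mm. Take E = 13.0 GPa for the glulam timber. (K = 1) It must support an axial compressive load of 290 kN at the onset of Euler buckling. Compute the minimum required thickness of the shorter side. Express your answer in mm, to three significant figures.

b ≈ 86.9 mm

L_e = K·L = 1 × 1.91 = 1.910 m
Required I = P_cr·L_e²/(π²E) = 2.900×10^5 × 1.910² / (π² × 1.30×10^10) = 8.246×10^-6 m⁴
I_req = 8.246×10^6 mm⁴
Rectangle, weak axis: I_min = h·b³/12 with h = 151 mm fixed  ⇒  b = (12I/h)^(1/3) = 86.9 mm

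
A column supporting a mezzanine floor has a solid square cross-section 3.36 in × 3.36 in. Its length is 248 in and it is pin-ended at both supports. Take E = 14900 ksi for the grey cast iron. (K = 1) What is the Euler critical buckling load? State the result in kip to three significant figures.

P_cr ≈ 25.4 kip

I = a⁴/12 = 3.36⁴/12 = 10.62 in⁴
Effective length L_e = K·L = 1 × 248 = 248.0 in
P_cr = π²EI / L_e² = π² × 14900×10³ × 10.62 / 248.0² = 2.540×10^4 lb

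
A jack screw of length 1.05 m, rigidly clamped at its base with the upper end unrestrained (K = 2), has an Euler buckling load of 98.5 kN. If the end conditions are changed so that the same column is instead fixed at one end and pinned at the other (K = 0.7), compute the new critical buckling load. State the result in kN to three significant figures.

P_cr ≈ 804 kN

P_cr ∝ 1/K², so P_cr,new = P_cr,old × (K_old/K_new)² = 98.5 × (2/0.7)²
= 98.5 × 8.163 = 804 kN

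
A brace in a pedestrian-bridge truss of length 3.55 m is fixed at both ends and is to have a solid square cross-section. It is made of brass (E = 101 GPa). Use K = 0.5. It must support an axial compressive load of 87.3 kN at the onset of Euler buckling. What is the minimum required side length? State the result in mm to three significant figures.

L_e = K·L = 0.5 × 3.55 = 1.775 m
Required I = P_cr·L_e²/(π²E) = 8.730×10^4 × 1.775² / (π² × 1.01×10^11) = 2.759×10^-7 m⁴
I_req = 2.759×10^5 mm⁴
Solid square: I = a⁴/12  ⇒  a = (12I)^(1/4) = (12×2.759×10^5)^(1/4) = 42.7 mm

a ≈ 42.7 mm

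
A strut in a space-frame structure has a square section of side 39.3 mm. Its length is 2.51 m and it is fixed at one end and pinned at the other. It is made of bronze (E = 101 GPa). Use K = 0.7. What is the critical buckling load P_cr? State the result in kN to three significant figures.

I = a⁴/12 = 39.3⁴/12 = 1.988×10^5 mm⁴
I = 1.988×10^5 mm⁴ = 1.988×10^-7 m⁴
Effective length L_e = K·L = 0.7 × 2.51 = 1.757 m
P_cr = π²EI / L_e² = π² × 101×10⁹ × 1.988×10^-7 / 1.757² = 6.419×10^4 N

P_cr ≈ 64.2 kN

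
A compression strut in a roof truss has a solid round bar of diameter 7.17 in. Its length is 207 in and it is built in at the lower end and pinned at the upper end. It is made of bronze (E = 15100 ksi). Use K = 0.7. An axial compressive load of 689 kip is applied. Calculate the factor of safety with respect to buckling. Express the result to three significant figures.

I = πd⁴/64 = π×7.17⁴/64 = 129.7 in⁴
Effective length L_e = K·L = 0.7 × 207 = 144.9 in
P_cr = π²EI / L_e² = π² × 15100×10³ × 129.7 / 144.9² = 9.208×10^5 lb
Factor of safety n = P_cr / P = 920.84 / 689 = 1.34

n ≈ 1.34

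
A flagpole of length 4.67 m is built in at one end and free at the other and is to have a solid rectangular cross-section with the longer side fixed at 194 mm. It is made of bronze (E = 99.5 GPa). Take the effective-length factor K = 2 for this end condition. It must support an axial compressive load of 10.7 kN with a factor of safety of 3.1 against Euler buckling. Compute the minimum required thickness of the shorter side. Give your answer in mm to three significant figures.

Required P_cr = n·P = 3.1 × 10.7 = 33.17 kN
L_e = K·L = 2 × 4.67 = 9.340 m
Required I = P_cr·L_e²/(π²E) = 3.317×10^4 × 9.340² / (π² × 9.95×10^10) = 2.947×10^-6 m⁴
I_req = 2.947×10^6 mm⁴
Rectangle, weak axis: I_min = h·b³/12 with h = 194 mm fixed  ⇒  b = (12I/h)^(1/3) = 56.7 mm

b ≈ 56.7 mm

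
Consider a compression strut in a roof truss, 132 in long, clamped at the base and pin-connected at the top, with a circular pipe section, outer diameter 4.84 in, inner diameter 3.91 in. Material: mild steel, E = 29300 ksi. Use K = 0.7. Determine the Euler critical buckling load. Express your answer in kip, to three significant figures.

P_cr ≈ 524 kip

d_o = 4.84 in, d_i = 3.91 in
I = π(d_o⁴ − d_i⁴)/64 = π(4.84⁴ − 3.910⁴)/64 = 15.46 in⁴
Effective length L_e = K·L = 0.7 × 132 = 92.40 in
P_cr = π²EI / L_e² = π² × 29300×10³ × 15.46 / 92.40² = 5.238×10^5 lb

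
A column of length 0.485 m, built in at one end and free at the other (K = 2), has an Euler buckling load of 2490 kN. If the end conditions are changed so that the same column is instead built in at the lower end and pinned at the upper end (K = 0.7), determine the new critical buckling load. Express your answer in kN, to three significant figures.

P_cr ≈ 20300 kN

P_cr ∝ 1/K², so P_cr,new = P_cr,old × (K_old/K_new)² = 2490 × (2/0.7)²
= 2490 × 8.163 = 20300 kN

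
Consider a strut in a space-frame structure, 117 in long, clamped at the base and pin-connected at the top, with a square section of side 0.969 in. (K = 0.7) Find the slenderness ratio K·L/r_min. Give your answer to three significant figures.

λ ≈ 293

For a square r = a/√12 = 0.969/√12 = 0.2797 in
L_e = K·L = 0.7 × 117 = 81.90 in
λ = L_e / r_min = 81.900 / 0.2797 = 293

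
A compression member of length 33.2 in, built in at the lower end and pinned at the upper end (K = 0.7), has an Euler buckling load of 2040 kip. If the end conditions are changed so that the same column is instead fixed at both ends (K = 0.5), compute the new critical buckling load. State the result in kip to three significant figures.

P_cr ∝ 1/K², so P_cr,new = P_cr,old × (K_old/K_new)² = 2040 × (0.7/0.5)²
= 2040 × 1.960 = 4000 kip

P_cr ≈ 4000 kip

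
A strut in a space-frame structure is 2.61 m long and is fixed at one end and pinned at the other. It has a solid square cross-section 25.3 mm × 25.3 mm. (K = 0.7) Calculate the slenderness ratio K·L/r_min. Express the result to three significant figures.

I = a⁴/12 = 25.3⁴/12 = 3.414×10^4 mm⁴
A = 640.1 mm²;  r_min = √(I/A) = √(3.414×10^4/640.1) = 7.303 mm
L_e = K·L = 0.7 × 2.61 m = 1.827 m = 1827.0 mm
λ = L_e / r_min = 1827.0 / 7.303 = 250

λ ≈ 250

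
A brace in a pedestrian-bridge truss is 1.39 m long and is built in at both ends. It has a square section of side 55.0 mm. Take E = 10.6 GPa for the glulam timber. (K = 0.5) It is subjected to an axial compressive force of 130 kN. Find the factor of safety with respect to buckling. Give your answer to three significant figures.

n ≈ 1.27

I = a⁴/12 = 55.0⁴/12 = 7.626×10^5 mm⁴
I = 7.626×10^5 mm⁴ = 7.626×10^-7 m⁴
Effective length L_e = K·L = 0.5 × 1.39 = 0.6950 m
P_cr = π²EI / L_e² = π² × 10.6×10⁹ × 7.626×10^-7 / 0.6950² = 1.652×10^5 N
Factor of safety n = P_cr / P = 165.16 / 130 = 1.27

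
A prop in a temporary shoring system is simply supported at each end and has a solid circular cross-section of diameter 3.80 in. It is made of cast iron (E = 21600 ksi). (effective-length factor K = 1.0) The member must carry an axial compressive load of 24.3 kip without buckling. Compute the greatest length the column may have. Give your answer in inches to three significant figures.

I = πd⁴/64 = π×3.80⁴/64 = 10.24 in⁴
At the buckling limit P_cr = P = 2.430×10^4 lb
From P_cr = π²EI/(K·L)²:  L = (1/K)·√(π²EI/P_cr) = (1/1)·√(π²×2.16×10^7×10.24/2.430×10^4)
L = 300 in

L_max ≈ 300 in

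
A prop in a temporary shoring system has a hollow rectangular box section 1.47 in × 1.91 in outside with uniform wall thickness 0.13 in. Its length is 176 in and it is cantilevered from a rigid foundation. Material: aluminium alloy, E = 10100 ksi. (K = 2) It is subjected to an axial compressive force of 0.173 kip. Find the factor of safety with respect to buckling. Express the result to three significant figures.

Inner dimensions: h_i = 1.91 − 2×0.13 = 1.650 in, b_i = 1.47 − 2×0.13 = 1.210 in
Weak-axis I_min = (h_o·b_o³ − h_i·b_i³)/12 with b_o = 1.47, b_i = 1.210 in (shorter outer/inner sides).
I_min = (1.91×1.47³ − 1.650×1.210³)/12 = 0.2620 in⁴
Effective length L_e = K·L = 2 × 176 = 352.0 in
P_cr = π²EI / L_e² = π² × 10100×10³ × 0.2620 / 352.0² = 210.8 lb
Factor of safety n = P_cr / P = 0.21079 / 0.173 = 1.22

n ≈ 1.22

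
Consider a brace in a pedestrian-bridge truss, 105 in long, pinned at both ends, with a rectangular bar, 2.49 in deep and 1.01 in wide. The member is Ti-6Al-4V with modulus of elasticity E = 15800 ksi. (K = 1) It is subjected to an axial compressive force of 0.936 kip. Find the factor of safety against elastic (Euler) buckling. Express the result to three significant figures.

n ≈ 3.23

Buckling occurs about the weak axis: I_min = h·b³/12 with b = 1.01 in (the shorter side).
I_min = 2.49×1.01³/12 = 0.2138 in⁴
Effective length L_e = K·L = 1 × 105 = 105.0 in
P_cr = π²EI / L_e² = π² × 15800×10³ × 0.2138 / 105.0² = 3.024×10^3 lb
Factor of safety n = P_cr / P = 3.0239 / 0.936 = 3.23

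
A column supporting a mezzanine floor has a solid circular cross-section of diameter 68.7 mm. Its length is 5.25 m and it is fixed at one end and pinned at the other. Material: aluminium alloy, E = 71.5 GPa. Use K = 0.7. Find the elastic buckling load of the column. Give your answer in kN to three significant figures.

I = πd⁴/64 = π×68.7⁴/64 = 1.093×10^6 mm⁴
I = 1.093×10^6 mm⁴ = 1.093×10^-6 m⁴
Effective length L_e = K·L = 0.7 × 5.25 = 3.675 m
P_cr = π²EI / L_e² = π² × 71.5×10⁹ × 1.093×10^-6 / 3.675² = 5.713×10^4 N

P_cr ≈ 57.1 kN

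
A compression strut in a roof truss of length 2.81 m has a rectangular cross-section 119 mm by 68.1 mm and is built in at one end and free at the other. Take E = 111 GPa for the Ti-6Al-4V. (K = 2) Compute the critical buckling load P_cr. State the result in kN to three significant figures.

P_cr ≈ 109 kN

Buckling occurs about the weak axis: I_min = h·b³/12 with b = 68.1 mm (the shorter side).
I_min = 119×68.1³/12 = 3.132×10^6 mm⁴
I = 3.132×10^6 mm⁴ = 3.132×10^-6 m⁴
Effective length L_e = K·L = 2 × 2.81 = 5.620 m
P_cr = π²EI / L_e² = π² × 111×10⁹ × 3.132×10^-6 / 5.620² = 1.086×10^5 N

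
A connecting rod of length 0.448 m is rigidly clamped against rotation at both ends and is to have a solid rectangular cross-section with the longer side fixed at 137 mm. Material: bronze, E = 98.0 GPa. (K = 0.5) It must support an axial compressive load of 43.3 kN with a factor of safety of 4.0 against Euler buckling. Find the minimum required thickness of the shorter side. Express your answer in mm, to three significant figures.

b ≈ 9.23 mm

Required P_cr = n·P = 4.0 × 43.3 = 173.2 kN
L_e = K·L = 0.5 × 0.448 = 0.2240 m
Required I = P_cr·L_e²/(π²E) = 1.732×10^5 × 0.2240² / (π² × 9.80×10^10) = 8.985×10^-9 m⁴
I_req = 8.985×10^3 mm⁴
Rectangle, weak axis: I_min = h·b³/12 with h = 137 mm fixed  ⇒  b = (12I/h)^(1/3) = 9.23 mm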